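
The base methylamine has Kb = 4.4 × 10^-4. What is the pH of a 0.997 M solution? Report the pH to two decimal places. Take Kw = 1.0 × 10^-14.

CH3NH2 + H2O ⇌ CH3NH3+ + OH-
Let x = [OH-] at equilibrium. Kb = x²/(0.997 − x).
Since Kb ≪ C₀, x ≈ √(Kb·C₀) = 2.09 × 10^-2 M.
pOH = 1.68, so pH = 14.00 − pOH = 12.32

pH = 12.32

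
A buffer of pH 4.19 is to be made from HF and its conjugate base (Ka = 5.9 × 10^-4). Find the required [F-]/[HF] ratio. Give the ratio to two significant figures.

pKa = -log(5.9 × 10^-4) = 3.229
pH = pKa + log(r) ⇒ log(r) = 4.19 − 3.229 = +0.961
r = [F-]/[HF] = 10^(+0.961) = 9.14

ratio = 9.1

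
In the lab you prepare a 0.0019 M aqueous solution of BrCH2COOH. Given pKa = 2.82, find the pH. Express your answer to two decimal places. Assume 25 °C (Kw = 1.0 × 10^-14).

pH = 2.96

BrCH2COOH ⇌ BrCH2COO- + H+
Ka = 10^(−2.82) = 1.51 × 10^-3
From the ICE table, Ka = x²/(0.0019 − x) = 1.51 × 10^-3.
The 5% rule fails; solving x² + Ka·x − Ka·C₀ = 0 exactly:
x = [−0.00151 + √(0.00151² + 1.15e-05)]/2 = 1.10 × 10^-3 M
pH = −log[H+] = −log(1.10 × 10^-3) = 2.96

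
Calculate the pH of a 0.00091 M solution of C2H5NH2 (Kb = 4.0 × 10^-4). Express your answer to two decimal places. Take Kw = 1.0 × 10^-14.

C2H5NH2 + H2O ⇌ C2H5NH3+ + OH-
From the ICE table, Kb = x²/(0.00091 − x) = 4.0 × 10^-4.
The 5% rule fails; solving x² + Kb·x − Kb·C₀ = 0 exactly:
x = [−0.0004 + √(0.0004² + 1.46e-06)]/2 = 4.36 × 10^-4 M
pOH = −log(4.36 × 10^-4) = 3.36; pH = 14.00 − 3.36 = 10.64

pH = 10.64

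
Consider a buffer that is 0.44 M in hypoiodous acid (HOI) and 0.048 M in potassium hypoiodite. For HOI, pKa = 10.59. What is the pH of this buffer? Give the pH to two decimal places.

pH = pKa + log([A⁻]/[HA]) = 10.59 + log(0.048/0.44)
pH = 10.59 + (-0.962) = 9.63

pH = 9.63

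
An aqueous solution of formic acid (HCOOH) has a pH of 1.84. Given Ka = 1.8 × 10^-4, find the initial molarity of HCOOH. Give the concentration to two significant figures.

C₀ = 1.2 M

[H+] = 10^(-1.84) = 1.45 × 10^-2 M = x
Ka = x²/(C₀ − x) ⇒ C₀ = x + x²/Ka
C₀ = 1.45 × 10^-2 + (1.45 × 10^-2)²/(1.8 × 10^-4) = 1.18 M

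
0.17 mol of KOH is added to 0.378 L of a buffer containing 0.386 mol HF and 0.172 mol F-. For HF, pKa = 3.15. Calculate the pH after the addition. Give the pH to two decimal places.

pH = 3.35

After neutralization: n(HF) = 0.216 mol, n(F-) = 0.342 mol.
Henderson–Hasselbalch with mole ratio 0.342/0.216: pH = 3.15 + (+0.200)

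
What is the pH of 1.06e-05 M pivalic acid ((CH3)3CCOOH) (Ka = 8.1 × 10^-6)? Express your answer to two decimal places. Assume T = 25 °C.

(CH3)3CCOOH ⇌ (CH3)3CCOO- + H+
Ka = [H+]²/(1.06e-05 − [H+]) = 8.1 × 10^-6
Here C₀/Ka ≈ 1.31, so the small-[H+] approximation fails. Use the quadratic:
[H+] = [−8.1e-06 + √(8.1e-06² + 3.43e-10)]/2 = 6.06 × 10^-6 M
pH = −log[H+] = −log(6.06 × 10^-6) = 5.22

pH = 5.22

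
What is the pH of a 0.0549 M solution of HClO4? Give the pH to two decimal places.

pH = 1.26

HClO4 is a strong acid and dissociates completely, so [H+] = 0.0549 M.
pH = -log(0.0549) = 1.26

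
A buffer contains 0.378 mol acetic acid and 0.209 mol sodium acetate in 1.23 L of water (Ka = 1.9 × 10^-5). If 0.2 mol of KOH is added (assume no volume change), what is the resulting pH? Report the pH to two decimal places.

OH- converts CH3COOH to CH3COO-: CH3COOH → 0.178 mol, CH3COO- → 0.409 mol.
pKa = −log(1.9 × 10^-5) = 4.721
pH = pKa + log([A⁻]/[HA]) = 4.721 + log(0.409/0.178) = 4.721 +0.361

pH = 5.08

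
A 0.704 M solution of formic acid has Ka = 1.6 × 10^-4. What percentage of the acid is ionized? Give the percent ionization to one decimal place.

1.5%

HCOOH ⇌ HCOO- + H+; let x = [H+] at equilibrium.
x ≈ √(Ka·C₀) = √(1.6 × 10^-4 × 0.704) = 1.06 × 10^-2 M
Fraction ionized = 1.06 × 10^-2 / 0.704 = 0.0151 → 1.5%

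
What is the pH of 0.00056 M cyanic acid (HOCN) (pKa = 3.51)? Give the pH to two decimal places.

HOCN ⇌ OCN- + H+
Ka = 10^(−3.51) = 3.09 × 10^-4
Ka = x²/(0.00056 − x) = 3.09 × 10^-4
The 5% rule fails; solving x² + Ka·x − Ka·C₀ = 0 exactly:
x = (−Ka + √(Ka² + 4·Ka·C₀))/2 = 2.89 × 10^-4 M
pH = −log(2.89 × 10^-4) = 3.54

pH = 3.54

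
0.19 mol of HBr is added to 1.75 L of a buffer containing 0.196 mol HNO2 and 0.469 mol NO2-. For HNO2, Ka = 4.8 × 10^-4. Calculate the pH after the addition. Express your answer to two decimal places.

pH = 3.18

After neutralization: n(HNO2) = 0.386 mol, n(NO2-) = 0.279 mol.
pKa = −log(4.8 × 10^-4) = 3.319
Henderson–Hasselbalch with mole ratio 0.279/0.386: pH = 3.319 + (-0.141)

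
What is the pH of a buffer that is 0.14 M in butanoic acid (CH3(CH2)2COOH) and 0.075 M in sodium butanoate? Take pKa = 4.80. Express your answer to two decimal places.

pH = pKa + log([A⁻]/[HA]) = 4.80 + log(0.075/0.14)
pH = 4.80 + (-0.271) = 4.53

pH = 4.53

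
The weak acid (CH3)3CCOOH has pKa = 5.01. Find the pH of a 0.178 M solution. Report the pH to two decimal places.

pH = 2.88

(CH3)3CCOOH ⇌ (CH3)3CCOO- + H+
Ka = 10^(−5.01) = 9.77 × 10^-6
From the ICE table, Ka = [H+]²/(0.178 − [H+]) = 9.77 × 10^-6.
Neglecting [H+] in the denominator: [H+] = √(9.77 × 10^-6 × 0.178) = 1.32 × 10^-3 M
pH = −log[H+] = −log(1.32 × 10^-3) = 2.88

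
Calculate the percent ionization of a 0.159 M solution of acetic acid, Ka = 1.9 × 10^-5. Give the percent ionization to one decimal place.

CH3COOH ⇌ CH3COO- + H+; let x = [H+] at equilibrium.
x ≈ √(Ka·C₀) = √(1.9 × 10^-5 × 0.159) = 1.74 × 10^-3 M
Fraction ionized = 1.74 × 10^-3 / 0.159 = 0.0109 → 1.1%

1.1%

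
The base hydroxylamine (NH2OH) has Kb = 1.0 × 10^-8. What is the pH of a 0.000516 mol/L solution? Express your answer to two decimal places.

NH2OH + H2O ⇌ NH3OH+ + OH-
Kb = x²/(0.000516 − x) = 1.0 × 10^-8
Since Kb ≪ C₀, x ≈ √(Kb·C₀) = 2.27 × 10^-6 M.
pOH = 5.64, so pH = 14.00 − pOH = 8.36

pH = 8.36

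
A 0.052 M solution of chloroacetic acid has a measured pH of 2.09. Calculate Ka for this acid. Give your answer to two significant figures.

Ka = 1.5 × 10^-3

[H+] = 10^(-2.09) = 8.13 × 10^-3 M
At equilibrium [HA] = 0.052 − 8.13 × 10^-3 = 4.39 × 10^-2 M
Ka = [H+][A-]/[HA] = (8.13 × 10^-3)² / 4.39 × 10^-2 = 1.5 × 10^-3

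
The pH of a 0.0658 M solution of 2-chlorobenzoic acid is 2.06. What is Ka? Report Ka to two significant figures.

[H+] = 10^(-2.06) = 8.71 × 10^-3 M
At equilibrium [HA] = 0.0658 − 8.71 × 10^-3 = 5.71 × 10^-2 M
Ka = [H+][A-]/[HA] = (8.71 × 10^-3)² / 5.71 × 10^-2 = 1.3 × 10^-3

Ka = 1.3 × 10^-3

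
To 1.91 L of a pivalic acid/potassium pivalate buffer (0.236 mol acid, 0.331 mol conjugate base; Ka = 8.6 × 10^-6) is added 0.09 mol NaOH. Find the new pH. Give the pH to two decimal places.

OH- converts (CH3)3CCOOH to (CH3)3CCOO-: (CH3)3CCOOH → 0.146 mol, (CH3)3CCOO- → 0.421 mol.
pKa = −log(8.6 × 10^-6) = 5.066
pH = pKa + log(n_(CH3)3CCOO-/n_(CH3)3CCOOH) = 5.066 + log(0.421/0.146) = 5.066 + (+0.460)

pH = 5.53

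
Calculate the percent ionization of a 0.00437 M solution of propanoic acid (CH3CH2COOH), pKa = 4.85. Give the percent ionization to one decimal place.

CH3CH2COOH ⇌ CH3CH2COO- + H+; let x = [H+] at equilibrium.
Ka = 10^(−4.85) = 1.41 × 10^-5
Ka = x²/(C₀ − x); solving the quadratic gives x = 2.41 × 10^-4 M.
% ionization = x/C₀ × 100% = 2.41 × 10^-4/0.00437 × 100% = 5.5%

5.5%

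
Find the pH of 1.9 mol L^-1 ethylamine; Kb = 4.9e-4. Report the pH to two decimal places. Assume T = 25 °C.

C2H5NH2 + H2O ⇌ C2H5NH3+ + OH-
Kb = [OH-]²/(1.9 − [OH-]) = 4.9 × 10^-4
Neglecting [OH-] in the denominator: [OH-] = √(4.9 × 10^-4 × 1.9) = 3.05 × 10^-2 M
pOH = 1.52, so pH = 14.00 − pOH = 12.48

pH = 12.48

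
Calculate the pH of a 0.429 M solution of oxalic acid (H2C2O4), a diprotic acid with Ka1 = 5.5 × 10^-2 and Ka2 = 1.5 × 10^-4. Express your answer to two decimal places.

pH = 0.89

Ka1 ≫ Ka2, so treat the first dissociation as the only significant source of H+.
Ka1 = x²/(0.429 − x) = 5.5 × 10^-2
Solving the quadratic: x = (−Ka1 + √(Ka1² + 4·Ka1·C₀))/2 = 1.29 × 10^-1 M
pH = −log(1.29 × 10^-1) = 0.89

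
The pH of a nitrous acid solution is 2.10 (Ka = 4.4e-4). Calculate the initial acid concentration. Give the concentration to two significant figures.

[H+] = 10^(-2.10) = 7.94 × 10^-3 M = x
Ka = x²/(C₀ − x) ⇒ C₀ = x + x²/Ka
C₀ = 7.94 × 10^-3 + (7.94 × 10^-3)²/(4.4 × 10^-4) = 1.51 × 10^-1 M

C₀ = 1.5 × 10^-1 M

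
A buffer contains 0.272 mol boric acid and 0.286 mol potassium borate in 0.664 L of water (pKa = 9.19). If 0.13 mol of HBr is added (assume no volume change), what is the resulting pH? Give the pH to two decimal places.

Added H+ converts B(OH)4- to B(OH)3: B(OH)3 → 0.402 mol, B(OH)4- → 0.156 mol.
pH = pKa + log(n_B(OH)4-/n_B(OH)3) = 9.19 + log(0.156/0.402) = 9.19 + (-0.411)

pH = 8.78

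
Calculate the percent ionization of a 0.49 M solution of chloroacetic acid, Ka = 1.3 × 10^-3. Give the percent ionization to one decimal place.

5.0%

ClCH2COOH ⇌ ClCH2COO- + H+; let x = [H+] at equilibrium.
Solve x² + 0.0013x − 0.000637 = 0 → x = 2.46 × 10^-2 M
Fraction ionized = 2.46 × 10^-2 / 0.49 = 0.0502 → 5.0%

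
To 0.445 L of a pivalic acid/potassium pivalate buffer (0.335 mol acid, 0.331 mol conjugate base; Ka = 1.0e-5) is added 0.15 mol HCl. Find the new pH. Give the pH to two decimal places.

pH = 4.57

After neutralization: n((CH3)3CCOOH) = 0.485 mol, n((CH3)3CCOO-) = 0.181 mol.
pKa = −log(1.0 × 10^-5) = 5.000
pH = pKa + log(n_(CH3)3CCOO-/n_(CH3)3CCOOH) = 5.000 + log(0.181/0.485) = 5.000 + (-0.428)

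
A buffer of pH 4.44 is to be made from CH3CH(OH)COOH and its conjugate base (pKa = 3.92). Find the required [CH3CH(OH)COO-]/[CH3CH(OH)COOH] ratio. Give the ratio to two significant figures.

pH = pKa + log(r) ⇒ log(r) = 4.44 − 3.92 = +0.52
r = [CH3CH(OH)COO-]/[CH3CH(OH)COOH] = 10^(+0.52) = 3.31

ratio = 3.3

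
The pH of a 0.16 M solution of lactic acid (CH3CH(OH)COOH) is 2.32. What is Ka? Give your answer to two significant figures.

[H+] = 10^(-2.32) = 4.79 × 10^-3 M
At equilibrium [HA] = 0.16 − 4.79 × 10^-3 = 1.55 × 10^-1 M
Ka = [H+][A-]/[HA] = (4.79 × 10^-3)² / 1.55 × 10^-1 = 1.5 × 10^-4

Ka = 1.5 × 10^-4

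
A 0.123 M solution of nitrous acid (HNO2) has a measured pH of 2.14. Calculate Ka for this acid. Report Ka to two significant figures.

[H+] = 10^(-2.14) = 7.24 × 10^-3 M
At equilibrium [HA] = 0.123 − 7.24 × 10^-3 = 1.16 × 10^-1 M
Ka = [H+][A-]/[HA] = (7.24 × 10^-3)² / 1.16 × 10^-1 = 4.5 × 10^-4

Ka = 4.5 × 10^-4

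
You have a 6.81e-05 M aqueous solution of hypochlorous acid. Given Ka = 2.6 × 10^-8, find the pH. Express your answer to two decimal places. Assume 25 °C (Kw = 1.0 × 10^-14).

HOCl ⇌ OCl- + H+
Ka = [H+]²/(6.81e-05 − [H+]) = 2.6 × 10^-8
Assume [H+] ≪ 6.81e-05: [H+] ≈ √(2.6 × 10^-8 × 6.81e-05) = 1.33 × 10^-6 M
Check: 2% ionized — well under 5%, approximation valid.
pH = −log(1.33 × 10^-6) = 5.88

pH = 5.88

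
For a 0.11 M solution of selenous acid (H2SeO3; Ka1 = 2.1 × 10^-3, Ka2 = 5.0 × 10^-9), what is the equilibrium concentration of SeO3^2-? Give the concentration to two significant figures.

5.0 × 10^-9 M

First ionization gives [H+] ≈ [HSeO3-] = 1.42 × 10^-2 M.
Second step: Ka2 = [H+][SeO3^2-]/[HSeO3-] ≈ [SeO3^2-] (since [H+] ≈ [HSeO3-]).
So [SeO3^2-] ≈ Ka2.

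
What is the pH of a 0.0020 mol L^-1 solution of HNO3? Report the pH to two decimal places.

pH = 2.70

HNO3 is a strong acid and dissociates completely, so [H+] = 0.0020 M.
pH = -log(0.002) = 2.70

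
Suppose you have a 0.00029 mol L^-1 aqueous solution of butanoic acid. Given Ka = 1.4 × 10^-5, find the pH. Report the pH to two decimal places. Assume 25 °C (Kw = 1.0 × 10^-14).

CH3(CH2)2COOH ⇌ CH3(CH2)2COO- + H+
Ka = x²/(0.00029 − x) = 1.4 × 10^-5
x is not negligible relative to C₀; solve x² + 1.4e-05·x − 4.06e-09 = 0.
x = (−Ka + √(Ka² + 4·Ka·C₀))/2 = 5.71 × 10^-5 M
pH = −log(5.71 × 10^-5) = 4.24

pH = 4.24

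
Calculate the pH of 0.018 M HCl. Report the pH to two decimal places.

pH = 1.74

HCl is a strong acid and dissociates completely, so [H+] = 0.018 M.
pH = -log(0.018) = 1.74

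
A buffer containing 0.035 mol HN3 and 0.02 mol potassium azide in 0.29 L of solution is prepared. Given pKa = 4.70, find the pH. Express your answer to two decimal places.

pH = pKa + log([A⁻]/[HA]) = 4.70 + log(0.02/0.035)
pH = 4.70 + (-0.243) = 4.46

pH = 4.46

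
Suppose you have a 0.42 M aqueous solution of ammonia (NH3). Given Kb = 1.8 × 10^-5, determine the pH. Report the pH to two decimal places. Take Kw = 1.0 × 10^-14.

pH = 11.44

NH3 + H2O ⇌ NH4+ + OH-
From the ICE table, Kb = [OH-]²/(0.42 − [OH-]) = 1.8 × 10^-5.
Neglecting [OH-] in the denominator: [OH-] = √(1.8 × 10^-5 × 0.42) = 2.75 × 10^-3 M
([OH-]/C₀ = 0.65% < 5%, so the approximation holds.)
pOH = 2.56, so pH = 14.00 − pOH = 11.44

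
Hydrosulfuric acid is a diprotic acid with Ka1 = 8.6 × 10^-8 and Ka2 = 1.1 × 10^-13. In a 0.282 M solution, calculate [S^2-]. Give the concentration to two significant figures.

First ionization gives [H+] ≈ [HS-] = 1.56 × 10^-4 M.
Second step: Ka2 = [H+][S^2-]/[HS-] ≈ [S^2-] (since [H+] ≈ [HS-]).
So [S^2-] ≈ Ka2.

1.1 × 10^-13 M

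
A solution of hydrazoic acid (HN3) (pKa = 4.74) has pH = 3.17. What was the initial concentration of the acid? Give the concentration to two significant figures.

C₀ = 2.6 × 10^-2 M

[H+] = 10^(-3.17) = 6.76 × 10^-4 M = x
Ka = 10^(−4.74) = 1.82 × 10^-5
Ka = x²/(C₀ − x) ⇒ C₀ = x + x²/Ka
C₀ = 6.76 × 10^-4 + (6.76 × 10^-4)²/(1.82 × 10^-5) = 2.58 × 10^-2 M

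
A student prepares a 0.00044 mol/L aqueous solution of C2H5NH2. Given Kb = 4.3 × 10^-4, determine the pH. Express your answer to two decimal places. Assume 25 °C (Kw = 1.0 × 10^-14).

pH = 10.43

C2H5NH2 + H2O ⇌ C2H5NH3+ + OH-
Kb = [OH-]²/(0.00044 − [OH-]) = 4.3 × 10^-4
Here C₀/Kb ≈ 1.02, so the small-[OH-] approximation fails. Use the quadratic:
[OH-] = [−0.00043 + √(0.00043² + 7.57e-07)]/2 = 2.70 × 10^-4 M
pOH = 3.57, so pH = 14.00 − pOH = 10.43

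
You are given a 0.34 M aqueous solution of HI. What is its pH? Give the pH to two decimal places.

pH = 0.47

HI is a strong acid and dissociates completely, so [H+] = 0.34 M.
pH = -log(0.34) = 0.47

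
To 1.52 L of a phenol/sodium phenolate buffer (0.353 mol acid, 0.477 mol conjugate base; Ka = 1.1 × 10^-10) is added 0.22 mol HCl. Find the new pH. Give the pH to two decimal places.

Added H+ converts C6H5O- to C6H5OH: C6H5OH → 0.573 mol, C6H5O- → 0.257 mol.
pKa = −log(1.1 × 10^-10) = 9.959
pH = pKa + log(n_C6H5O-/n_C6H5OH) = 9.959 + log(0.257/0.573) = 9.959 + (-0.348)

pH = 9.61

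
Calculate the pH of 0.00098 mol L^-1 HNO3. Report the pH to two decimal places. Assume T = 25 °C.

pH = 3.01

HNO3 is a strong acid and dissociates completely, so [H+] = 0.00098 M.
pH = -log(0.00098) = 3.01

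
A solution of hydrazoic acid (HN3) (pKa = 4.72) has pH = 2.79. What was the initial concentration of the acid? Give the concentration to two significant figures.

C₀ = 1.4 × 10^-1 M

[H+] = 10^(-2.79) = 1.62 × 10^-3 M = x
Ka = 10^(−4.72) = 1.91 × 10^-5
Ka = x²/(C₀ − x) ⇒ C₀ = x + x²/Ka
C₀ = 1.62 × 10^-3 + (1.62 × 10^-3)²/(1.91 × 10^-5) = 1.39 × 10^-1 M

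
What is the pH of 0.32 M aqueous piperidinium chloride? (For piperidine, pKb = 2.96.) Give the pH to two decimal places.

pH = 5.77

C5H10NH2+ is the conjugate acid of the weak base C5H10NH.
Kb = 10^(−2.96) = 1.10 × 10^-3
Ka = Kw/Kb = 1.0×10^-14 / 1.10 × 10^-3 = 9.09 × 10^-12
From the ICE table, Ka = [H+]²/(0.32 − [H+]) = 9.09 × 10^-12.
Since Ka ≪ C₀, [H+] ≈ √(Ka·C₀) = 1.71 × 10^-6 M.
pH = −log(1.71 × 10^-6) = 5.77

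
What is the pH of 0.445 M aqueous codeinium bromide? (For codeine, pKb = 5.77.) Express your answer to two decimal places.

C18H22NO3+ is the conjugate acid of the weak base C18H21NO3.
Kb = 10^(−5.77) = 1.70 × 10^-6
Ka = Kw/Kb = 1.0×10^-14 / 1.70 × 10^-6 = 5.88 × 10^-9
Ka = [H+]²/(0.445 − [H+]) = 5.88 × 10^-9
Since Ka ≪ C₀, [H+] ≈ √(Ka·C₀) = 5.12 × 10^-5 M.
pH = −log[H+] = −log(5.12 × 10^-5) = 4.29

pH = 4.29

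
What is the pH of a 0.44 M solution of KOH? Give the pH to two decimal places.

KOH is a strong base; [OH-] = 0.44 M.
pOH = -log(0.44) = 0.36
pH = 14.00 - 0.36 = 13.64

pH = 13.64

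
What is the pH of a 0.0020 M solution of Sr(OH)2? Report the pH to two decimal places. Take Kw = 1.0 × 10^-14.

pH = 11.60

Sr(OH)2 is a strong base (each formula unit releases 2 OH-); [OH-] = 0.004 M.
pOH = -log(0.004) = 2.40
pH = 14.00 - 2.40 = 11.60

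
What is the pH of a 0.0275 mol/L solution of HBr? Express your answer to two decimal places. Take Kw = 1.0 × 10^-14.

pH = 1.56

HBr is a strong acid and dissociates completely, so [H+] = 0.0275 M.
pH = -log(0.0275) = 1.56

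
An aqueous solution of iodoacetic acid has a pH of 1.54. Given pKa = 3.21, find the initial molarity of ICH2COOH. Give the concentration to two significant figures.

C₀ = 1.4 M

[H+] = 10^(-1.54) = 2.88 × 10^-2 M = x
Ka = 10^(−3.21) = 6.17 × 10^-4
Ka = x²/(C₀ − x) ⇒ C₀ = x + x²/Ka
C₀ = 2.88 × 10^-2 + (2.88 × 10^-2)²/(6.17 × 10^-4) = 1.37 M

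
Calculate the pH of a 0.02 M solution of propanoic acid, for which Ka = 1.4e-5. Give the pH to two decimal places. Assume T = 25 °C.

CH3CH2COOH ⇌ CH3CH2COO- + H+
From the ICE table, Ka = [H+]²/(0.02 − [H+]) = 1.4 × 10^-5.
Since Ka ≪ C₀, [H+] ≈ √(Ka·C₀) = 5.29 × 10^-4 M.
Check: 2.6% ionized — well under 5%, approximation valid.
pH = −log(5.29 × 10^-4) = 3.28

pH = 3.28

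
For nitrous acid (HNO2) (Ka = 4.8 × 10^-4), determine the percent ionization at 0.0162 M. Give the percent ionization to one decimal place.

15.8%

HNO2 ⇌ NO2- + H+; let x = [H+] at equilibrium.
Ka = x²/(C₀ − x); solving the quadratic gives x = 2.56 × 10^-3 M.
Fraction ionized = 2.56 × 10^-3 / 0.0162 = 0.1580 → 15.8%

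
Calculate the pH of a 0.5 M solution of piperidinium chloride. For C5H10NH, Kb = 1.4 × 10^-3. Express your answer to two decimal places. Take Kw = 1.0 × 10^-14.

C5H10NH2+ is the conjugate acid of the weak base C5H10NH.
Ka = Kw/Kb = 1.0×10^-14 / 1.4 × 10^-3 = 7.14 × 10^-12
From the ICE table, Ka = [H+]²/(0.5 − [H+]) = 7.14 × 10^-12.
Neglecting [H+] in the denominator: [H+] = √(7.14 × 10^-12 × 0.5) = 1.89 × 10^-6 M
([H+]/C₀ = 0.00038% < 5%, so the approximation holds.)
pH = −log(1.89 × 10^-6) = 5.72

pH = 5.72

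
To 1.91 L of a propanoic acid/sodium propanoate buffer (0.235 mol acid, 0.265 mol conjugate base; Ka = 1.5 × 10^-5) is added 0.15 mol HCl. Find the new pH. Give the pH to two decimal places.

Added H+ converts CH3CH2COO- to CH3CH2COOH: CH3CH2COOH → 0.385 mol, CH3CH2COO- → 0.115 mol.
pKa = −log(1.5 × 10^-5) = 4.824
pH = pKa + log(n_CH3CH2COO-/n_CH3CH2COOH) = 4.824 + log(0.115/0.385) = 4.824 + (-0.525)

pH = 4.30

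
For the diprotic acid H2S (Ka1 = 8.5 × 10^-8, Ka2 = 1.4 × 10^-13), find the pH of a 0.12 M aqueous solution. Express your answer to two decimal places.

Ka1 ≫ Ka2, so treat the first dissociation as the only significant source of H+.
Ka1 = x²/(0.12 − x) = 8.5 × 10^-8
x ≈ √(8.5 × 10^-8 × 0.12) = 1.01 × 10^-4 M
pH = −log(1.01 × 10^-4) = 4.00

pH = 4.00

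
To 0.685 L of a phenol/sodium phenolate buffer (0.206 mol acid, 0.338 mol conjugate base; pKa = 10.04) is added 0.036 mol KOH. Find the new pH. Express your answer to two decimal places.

After neutralization: n(C6H5OH) = 0.17 mol, n(C6H5O-) = 0.374 mol.
pH = pKa + log([A⁻]/[HA]) = 10.04 + log(0.374/0.17) = 10.04 +0.342

pH = 10.38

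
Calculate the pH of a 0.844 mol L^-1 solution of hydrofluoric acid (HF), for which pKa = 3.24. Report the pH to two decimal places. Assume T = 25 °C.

HF ⇌ F- + H+
Ka = 10^(−3.24) = 5.75 × 10^-4
Ka = x²/(0.844 − x) = 5.75 × 10^-4
Since Ka ≪ C₀, x ≈ √(Ka·C₀) = 2.20 × 10^-2 M.
(x/C₀ = 2.6% < 5%, so the approximation holds.)
pH = −log[H+] = −log(2.20 × 10^-2) = 1.66

pH = 1.66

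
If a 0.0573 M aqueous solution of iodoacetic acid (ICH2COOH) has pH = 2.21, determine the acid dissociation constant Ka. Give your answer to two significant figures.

Ka = 7.4 × 10^-4

[H+] = 10^(-2.21) = 6.17 × 10^-3 M
At equilibrium [HA] = 0.0573 − 6.17 × 10^-3 = 5.11 × 10^-2 M
Ka = [H+][A-]/[HA] = (6.17 × 10^-3)² / 5.11 × 10^-2 = 7.4 × 10^-4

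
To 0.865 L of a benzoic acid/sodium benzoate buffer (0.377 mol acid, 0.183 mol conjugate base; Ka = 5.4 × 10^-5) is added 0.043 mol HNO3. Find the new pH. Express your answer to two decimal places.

Added H+ converts C6H5COO- to C6H5COOH: C6H5COOH → 0.42 mol, C6H5COO- → 0.14 mol.
pKa = −log(5.4 × 10^-5) = 4.268
pH = pKa + log([A⁻]/[HA]) = 4.268 + log(0.14/0.42) = 4.268 -0.477

pH = 3.79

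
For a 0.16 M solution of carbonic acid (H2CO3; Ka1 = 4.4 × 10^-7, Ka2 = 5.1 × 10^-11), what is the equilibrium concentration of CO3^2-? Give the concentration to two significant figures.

First ionization gives [H+] ≈ [HCO3-] = 2.65 × 10^-4 M.
Second step: Ka2 = [H+][CO3^2-]/[HCO3-] ≈ [CO3^2-] (since [H+] ≈ [HCO3-]).
So [CO3^2-] ≈ Ka2.

5.1 × 10^-11 M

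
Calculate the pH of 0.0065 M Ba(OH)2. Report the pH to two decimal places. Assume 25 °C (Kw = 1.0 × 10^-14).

pH = 12.11

Ba(OH)2 is a strong base (each formula unit releases 2 OH-); [OH-] = 0.013 M.
pOH = -log(0.013) = 1.89
pH = 14.00 - 1.89 = 12.11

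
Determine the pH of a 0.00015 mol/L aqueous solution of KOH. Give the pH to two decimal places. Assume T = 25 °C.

KOH is a strong base; [OH-] = 0.00015 M.
pOH = -log(0.00015) = 3.82
pH = 14.00 - 3.82 = 10.18

pH = 10.18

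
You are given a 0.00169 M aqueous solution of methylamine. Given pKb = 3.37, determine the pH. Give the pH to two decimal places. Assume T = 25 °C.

CH3NH2 + H2O ⇌ CH3NH3+ + OH-
Kb = 10^(−3.37) = 4.27 × 10^-4
Kb = x²/(0.00169 − x) = 4.27 × 10^-4
Here C₀/Kb ≈ 3.96, so the small-x approximation fails. Use the quadratic:
x = (−Kb + √(Kb² + 4·Kb·C₀))/2 = 6.62 × 10^-4 M
pOH = 3.18, so pH = 14.00 − pOH = 10.82

pH = 10.82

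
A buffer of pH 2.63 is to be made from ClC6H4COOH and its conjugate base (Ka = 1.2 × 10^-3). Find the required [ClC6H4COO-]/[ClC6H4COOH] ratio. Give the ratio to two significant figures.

ratio = 0.51

pKa = -log(1.2 × 10^-3) = 2.921
pH = pKa + log(r) ⇒ log(r) = 2.63 − 2.921 = -0.291
r = [ClC6H4COO-]/[ClC6H4COOH] = 10^(-0.291) = 0.512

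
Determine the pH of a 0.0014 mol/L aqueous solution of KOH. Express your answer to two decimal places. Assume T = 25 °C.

KOH is a strong base; [OH-] = 0.0014 M.
pOH = -log(0.0014) = 2.85
pH = 14.00 - 2.85 = 11.15

pH = 11.15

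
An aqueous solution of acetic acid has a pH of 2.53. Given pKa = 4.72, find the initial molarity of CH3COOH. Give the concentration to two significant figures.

[H+] = 10^(-2.53) = 2.95 × 10^-3 M = x
Ka = 10^(−4.72) = 1.91 × 10^-5
Ka = x²/(C₀ − x) ⇒ C₀ = x + x²/Ka
C₀ = 2.95 × 10^-3 + (2.95 × 10^-3)²/(1.91 × 10^-5) = 4.59 × 10^-1 M

C₀ = 4.6 × 10^-1 M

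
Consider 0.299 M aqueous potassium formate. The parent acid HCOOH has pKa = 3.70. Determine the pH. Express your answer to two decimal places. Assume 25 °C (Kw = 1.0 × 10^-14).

pH = 8.59

HCOO- is the conjugate base of the weak acid HCOOH.
Ka = 10^(−3.70) = 2.00 × 10^-4
Kb = Kw/Ka = 1.0×10^-14 / 2.00 × 10^-4 = 5.00 × 10^-11
Let x = [OH-] at equilibrium. Kb = x²/(0.299 − x).
Neglecting x in the denominator: x = √(5.00 × 10^-11 × 0.299) = 3.87 × 10^-6 M
Check: 0.0013% ionized — well under 5%, approximation valid.
pOH = 5.41, so pH = 14.00 − pOH = 8.59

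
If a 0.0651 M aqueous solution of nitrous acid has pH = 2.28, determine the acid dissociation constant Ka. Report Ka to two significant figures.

[H+] = 10^(-2.28) = 5.25 × 10^-3 M
At equilibrium [HA] = 0.0651 − 5.25 × 10^-3 = 5.99 × 10^-2 M
Ka = [H+][A-]/[HA] = (5.25 × 10^-3)² / 5.99 × 10^-2 = 4.6 × 10^-4

Ka = 4.6 × 10^-4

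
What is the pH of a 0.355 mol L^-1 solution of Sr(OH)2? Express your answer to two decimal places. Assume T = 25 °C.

pH = 13.85

Sr(OH)2 is a strong base (each formula unit releases 2 OH-); [OH-] = 0.71 M.
pOH = -log(0.71) = 0.15
pH = 14.00 - 0.15 = 13.85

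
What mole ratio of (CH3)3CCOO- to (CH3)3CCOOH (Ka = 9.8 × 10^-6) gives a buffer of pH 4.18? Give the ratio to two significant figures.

pKa = -log(9.8 × 10^-6) = 5.009
pH = pKa + log(r) ⇒ log(r) = 4.18 − 5.009 = -0.829
r = [(CH3)3CCOO-]/[(CH3)3CCOOH] = 10^(-0.829) = 0.148

ratio = 0.15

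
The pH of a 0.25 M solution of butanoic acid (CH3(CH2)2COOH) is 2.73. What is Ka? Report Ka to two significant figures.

Ka = 1.4 × 10^-5

[H+] = 10^(-2.73) = 1.86 × 10^-3 M
At equilibrium [HA] = 0.25 − 1.86 × 10^-3 = 2.48 × 10^-1 M
Ka = [H+][A-]/[HA] = (1.86 × 10^-3)² / 2.48 × 10^-1 = 1.4 × 10^-5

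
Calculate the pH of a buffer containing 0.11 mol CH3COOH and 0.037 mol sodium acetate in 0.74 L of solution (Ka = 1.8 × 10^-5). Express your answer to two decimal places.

pH = 4.27

pKa = −log(1.8 × 10^-5) = 4.745
pH = pKa + log([A⁻]/[HA]) = 4.745 + log(0.037/0.11)
pH = 4.745 + (-0.473) = 4.27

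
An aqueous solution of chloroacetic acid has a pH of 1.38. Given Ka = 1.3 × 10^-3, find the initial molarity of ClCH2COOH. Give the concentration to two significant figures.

C₀ = 1.4 M

[H+] = 10^(-1.38) = 4.17 × 10^-2 M = x
Ka = x²/(C₀ − x) ⇒ C₀ = x + x²/Ka
C₀ = 4.17 × 10^-2 + (4.17 × 10^-2)²/(1.3 × 10^-3) = 1.38 M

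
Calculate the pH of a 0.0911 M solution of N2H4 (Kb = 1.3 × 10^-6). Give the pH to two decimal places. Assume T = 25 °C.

pH = 10.54

N2H4 + H2O ⇌ N2H5+ + OH-
From the ICE table, Kb = x²/(0.0911 − x) = 1.3 × 10^-6.
Since Kb ≪ C₀, x ≈ √(Kb·C₀) = 3.44 × 10^-4 M.
pOH = 3.46, so pH = 14.00 − pOH = 10.54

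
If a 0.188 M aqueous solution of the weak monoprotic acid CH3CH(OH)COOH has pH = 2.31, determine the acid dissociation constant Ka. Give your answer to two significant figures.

Ka = 1.3 × 10^-4

[H+] = 10^(-2.31) = 4.90 × 10^-3 M
At equilibrium [HA] = 0.188 − 4.90 × 10^-3 = 1.83 × 10^-1 M
Ka = [H+][A-]/[HA] = (4.90 × 10^-3)² / 1.83 × 10^-1 = 1.3 × 10^-4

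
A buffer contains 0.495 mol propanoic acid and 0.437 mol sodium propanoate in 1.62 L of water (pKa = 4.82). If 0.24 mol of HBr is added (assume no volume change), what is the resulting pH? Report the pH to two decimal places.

Added H+ converts CH3CH2COO- to CH3CH2COOH: CH3CH2COOH → 0.735 mol, CH3CH2COO- → 0.197 mol.
Henderson–Hasselbalch with mole ratio 0.197/0.735: pH = 4.82 + (-0.572)

pH = 4.25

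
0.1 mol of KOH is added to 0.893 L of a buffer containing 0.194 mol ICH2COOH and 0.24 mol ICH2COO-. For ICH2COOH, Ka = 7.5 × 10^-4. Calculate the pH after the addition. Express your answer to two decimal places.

OH- converts ICH2COOH to ICH2COO-: ICH2COOH → 0.094 mol, ICH2COO- → 0.34 mol.
pKa = −log(7.5 × 10^-4) = 3.125
pH = pKa + log(n_ICH2COO-/n_ICH2COOH) = 3.125 + log(0.34/0.094) = 3.125 + (+0.558)

pH = 3.68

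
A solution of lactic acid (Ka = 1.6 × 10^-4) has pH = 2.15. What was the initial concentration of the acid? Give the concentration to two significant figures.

[H+] = 10^(-2.15) = 7.08 × 10^-3 M = x
Ka = x²/(C₀ − x) ⇒ C₀ = x + x²/Ka
C₀ = 7.08 × 10^-3 + (7.08 × 10^-3)²/(1.6 × 10^-4) = 3.20 × 10^-1 M

C₀ = 3.2 × 10^-1 M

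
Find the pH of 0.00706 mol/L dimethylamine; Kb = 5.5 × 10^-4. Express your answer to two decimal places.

pH = 11.23

(CH3)2NH + H2O ⇌ (CH3)2NH2+ + OH-
Kb = [OH-]²/(0.00706 − [OH-]) = 5.5 × 10^-4
The 5% rule fails; solving [OH-]² + Kb·[OH-] − Kb·C₀ = 0 exactly:
[OH-] = (−Kb + √(Kb² + 4·Kb·C₀))/2 = 1.71 × 10^-3 M
pOH = −log(1.71 × 10^-3) = 2.77; pH = 14.00 − 2.77 = 11.23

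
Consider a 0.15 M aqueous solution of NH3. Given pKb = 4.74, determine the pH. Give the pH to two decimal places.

pH = 11.22

NH3 + H2O ⇌ NH4+ + OH-
Kb = 10^(−4.74) = 1.82 × 10^-5
From the ICE table, Kb = [OH-]²/(0.15 − [OH-]) = 1.82 × 10^-5.
Neglecting [OH-] in the denominator: [OH-] = √(1.82 × 10^-5 × 0.15) = 1.65 × 10^-3 M
([OH-]/C₀ = 1.1% < 5%, so the approximation holds.)
pOH = 2.78, so pH = 14.00 − pOH = 11.22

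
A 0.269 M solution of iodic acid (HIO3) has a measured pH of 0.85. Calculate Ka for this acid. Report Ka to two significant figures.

[H+] = 10^(-0.85) = 1.41 × 10^-1 M
At equilibrium [HA] = 0.269 − 1.41 × 10^-1 = 1.28 × 10^-1 M
Ka = [H+][A-]/[HA] = (1.41 × 10^-1)² / 1.28 × 10^-1 = 1.6 × 10^-1

Ka = 1.6 × 10^-1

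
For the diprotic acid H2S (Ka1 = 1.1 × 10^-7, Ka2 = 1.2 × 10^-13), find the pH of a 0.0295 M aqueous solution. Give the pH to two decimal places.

pH = 4.24

Ka1 ≫ Ka2, so treat the first dissociation as the only significant source of H+.
Ka1 = x²/(0.0295 − x) = 1.1 × 10^-7
x ≈ √(1.1 × 10^-7 × 0.0295) = 5.70 × 10^-5 M
pH = −log(5.70 × 10^-5) = 4.24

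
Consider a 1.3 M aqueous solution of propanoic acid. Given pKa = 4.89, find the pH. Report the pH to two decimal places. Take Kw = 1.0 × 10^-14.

pH = 2.39

CH3CH2COOH ⇌ CH3CH2COO- + H+
Ka = 10^(−4.89) = 1.29 × 10^-5
Let x = [H+] at equilibrium. Ka = x²/(1.3 − x).
Assume x ≪ 1.3: x ≈ √(1.29 × 10^-5 × 1.3) = 4.10 × 10^-3 M
pH = −log(4.10 × 10^-3) = 2.39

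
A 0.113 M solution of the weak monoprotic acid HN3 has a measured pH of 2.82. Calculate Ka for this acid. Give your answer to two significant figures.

Ka = 2.1 × 10^-5

[H+] = 10^(-2.82) = 1.51 × 10^-3 M
At equilibrium [HA] = 0.113 − 1.51 × 10^-3 = 1.11 × 10^-1 M
Ka = [H+][A-]/[HA] = (1.51 × 10^-3)² / 1.11 × 10^-1 = 2.1 × 10^-5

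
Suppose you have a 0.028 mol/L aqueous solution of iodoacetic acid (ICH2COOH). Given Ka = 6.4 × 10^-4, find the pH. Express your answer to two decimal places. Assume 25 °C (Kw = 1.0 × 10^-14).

ICH2COOH ⇌ ICH2COO- + H+
Let x = [H+] at equilibrium. Ka = x²/(0.028 − x).
The 5% rule fails; solving x² + Ka·x − Ka·C₀ = 0 exactly:
x = (−Ka + √(Ka² + 4·Ka·C₀))/2 = 3.93 × 10^-3 M
pH = −log(3.93 × 10^-3) = 2.41

pH = 2.41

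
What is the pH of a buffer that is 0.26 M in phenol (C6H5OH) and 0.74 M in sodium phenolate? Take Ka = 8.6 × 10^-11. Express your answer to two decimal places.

pKa = −log(8.6 × 10^-11) = 10.066
Henderson–Hasselbalch: pH = pKa + log([C6H5O-]/[C6H5OH]) = 10.066 + log(0.74/0.26)
pH = 10.066 + (+0.454) = 10.52

pH = 10.52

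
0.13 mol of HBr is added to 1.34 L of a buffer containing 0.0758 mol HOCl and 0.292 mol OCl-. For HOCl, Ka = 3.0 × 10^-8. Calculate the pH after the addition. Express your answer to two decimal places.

Added H+ converts OCl- to HOCl: HOCl → 0.206 mol, OCl- → 0.162 mol.
pKa = −log(3.0 × 10^-8) = 7.523
Henderson–Hasselbalch with mole ratio 0.162/0.206: pH = 7.523 + (-0.104)

pH = 7.42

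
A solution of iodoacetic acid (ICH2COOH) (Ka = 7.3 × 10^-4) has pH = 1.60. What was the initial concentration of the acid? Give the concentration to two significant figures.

[H+] = 10^(-1.60) = 2.51 × 10^-2 M = x
Ka = x²/(C₀ − x) ⇒ C₀ = x + x²/Ka
C₀ = 2.51 × 10^-2 + (2.51 × 10^-2)²/(7.3 × 10^-4) = 8.88 × 10^-1 M

C₀ = 8.9 × 10^-1 M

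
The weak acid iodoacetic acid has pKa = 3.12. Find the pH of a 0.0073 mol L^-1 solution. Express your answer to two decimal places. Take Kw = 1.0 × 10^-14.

ICH2COOH ⇌ ICH2COO- + H+
Ka = 10^(−3.12) = 7.59 × 10^-4
From the ICE table, Ka = [H+]²/(0.0073 − [H+]) = 7.59 × 10^-4.
Here C₀/Ka ≈ 9.62, so the small-[H+] approximation fails. Use the quadratic:
[H+] = [−0.000759 + √(0.000759² + 2.22e-05)]/2 = 2.00 × 10^-3 M
pH = −log(2.00 × 10^-3) = 2.70

pH = 2.70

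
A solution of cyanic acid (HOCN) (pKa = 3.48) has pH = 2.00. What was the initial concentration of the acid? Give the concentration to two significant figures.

C₀ = 3.1 × 10^-1 M

[H+] = 10^(-2.00) = 1.00 × 10^-2 M = x
Ka = 10^(−3.48) = 3.31 × 10^-4
Ka = x²/(C₀ − x) ⇒ C₀ = x + x²/Ka
C₀ = 1.00 × 10^-2 + (1.00 × 10^-2)²/(3.31 × 10^-4) = 3.12 × 10^-1 M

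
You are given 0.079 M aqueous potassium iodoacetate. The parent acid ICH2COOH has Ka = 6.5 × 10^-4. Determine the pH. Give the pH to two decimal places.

pH = 8.04

ICH2COO- is the conjugate base of the weak acid ICH2COOH.
Kb = Kw/Ka = 1.0×10^-14 / 6.5 × 10^-4 = 1.54 × 10^-11
Kb = [OH-]²/(0.079 − [OH-]) = 1.54 × 10^-11
Neglecting [OH-] in the denominator: [OH-] = √(1.54 × 10^-11 × 0.079) = 1.10 × 10^-6 M
pOH = 5.96, so pH = 14.00 − pOH = 8.04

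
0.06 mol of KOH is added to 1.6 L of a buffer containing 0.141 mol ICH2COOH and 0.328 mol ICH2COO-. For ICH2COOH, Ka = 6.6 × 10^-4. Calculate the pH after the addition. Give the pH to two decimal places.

pH = 3.86

OH- converts ICH2COOH to ICH2COO-: ICH2COOH → 0.081 mol, ICH2COO- → 0.388 mol.
pKa = −log(6.6 × 10^-4) = 3.180
pH = pKa + log(n_ICH2COO-/n_ICH2COOH) = 3.180 + log(0.388/0.081) = 3.180 + (+0.680)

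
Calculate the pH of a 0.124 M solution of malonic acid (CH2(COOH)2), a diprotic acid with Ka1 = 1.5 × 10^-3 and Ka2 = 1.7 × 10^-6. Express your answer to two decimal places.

pH = 1.89

Ka1 ≫ Ka2, so treat the first dissociation as the only significant source of H+.
Ka1 = x²/(0.124 − x) = 1.5 × 10^-3
Solving the quadratic: x = (−Ka1 + √(Ka1² + 4·Ka1·C₀))/2 = 1.29 × 10^-2 M
pH = −log(1.29 × 10^-2) = 1.89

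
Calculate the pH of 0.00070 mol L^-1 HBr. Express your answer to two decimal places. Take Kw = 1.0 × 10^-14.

pH = 3.15

HBr is a strong acid and dissociates completely, so [H+] = 0.00070 M.
pH = -log(0.0007) = 3.15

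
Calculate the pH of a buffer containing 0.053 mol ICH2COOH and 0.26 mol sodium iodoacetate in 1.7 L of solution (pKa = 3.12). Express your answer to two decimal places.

Henderson–Hasselbalch: pH = pKa + log([ICH2COO-]/[ICH2COOH]) = 3.12 + log(0.26/0.053)
pH = 3.12 + (+0.691) = 3.81

pH = 3.81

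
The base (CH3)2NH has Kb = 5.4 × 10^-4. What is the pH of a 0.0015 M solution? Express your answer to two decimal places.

(CH3)2NH + H2O ⇌ (CH3)2NH2+ + OH-
Kb = x²/(0.0015 − x) = 5.4 × 10^-4
Here C₀/Kb ≈ 2.78, so the small-x approximation fails. Use the quadratic:
x = [−0.00054 + √(0.00054² + 3.24e-06)]/2 = 6.70 × 10^-4 M
pOH = −log(6.70 × 10^-4) = 3.17; pH = 14.00 − 3.17 = 10.83

pH = 10.83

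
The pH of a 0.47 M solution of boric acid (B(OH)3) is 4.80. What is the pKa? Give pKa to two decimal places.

pKa = 9.27

[H+] = 10^(-4.80) = 1.58 × 10^-5 M
At equilibrium [HA] = 0.47 − 1.58 × 10^-5 = 4.70 × 10^-1 M
Ka = [H+][A-]/[HA] = (1.58 × 10^-5)² / 4.70 × 10^-1 = 5.31 × 10^-10
pKa = -log(5.31 × 10^-10) = 9.27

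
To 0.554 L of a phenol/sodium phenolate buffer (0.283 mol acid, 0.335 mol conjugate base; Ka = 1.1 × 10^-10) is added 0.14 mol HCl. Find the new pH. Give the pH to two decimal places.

pH = 9.62

After neutralization: n(C6H5OH) = 0.423 mol, n(C6H5O-) = 0.195 mol.
pKa = −log(1.1 × 10^-10) = 9.959
pH = pKa + log(n_C6H5O-/n_C6H5OH) = 9.959 + log(0.195/0.423) = 9.959 + (-0.336)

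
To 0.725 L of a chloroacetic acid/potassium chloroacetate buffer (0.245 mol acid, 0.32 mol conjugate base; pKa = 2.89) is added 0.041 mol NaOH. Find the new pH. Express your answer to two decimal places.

pH = 3.14

OH- converts ClCH2COOH to ClCH2COO-: ClCH2COOH → 0.204 mol, ClCH2COO- → 0.361 mol.
pH = pKa + log([A⁻]/[HA]) = 2.89 + log(0.361/0.204) = 2.89 +0.248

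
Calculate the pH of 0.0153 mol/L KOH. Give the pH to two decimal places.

KOH is a strong base; [OH-] = 0.0153 M.
pOH = -log(0.0153) = 1.82
pH = 14.00 - 1.82 = 12.18

pH = 12.18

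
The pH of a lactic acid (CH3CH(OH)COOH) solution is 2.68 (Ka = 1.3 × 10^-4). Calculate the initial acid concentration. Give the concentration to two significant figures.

[H+] = 10^(-2.68) = 2.09 × 10^-3 M = x
Ka = x²/(C₀ − x) ⇒ C₀ = x + x²/Ka
C₀ = 2.09 × 10^-3 + (2.09 × 10^-3)²/(1.3 × 10^-4) = 3.57 × 10^-2 M

C₀ = 3.6 × 10^-2 M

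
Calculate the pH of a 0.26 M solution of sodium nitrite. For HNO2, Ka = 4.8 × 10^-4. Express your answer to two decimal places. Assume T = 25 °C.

NO2- is the conjugate base of the weak acid HNO2.
Kb = Kw/Ka = 1.0×10^-14 / 4.8 × 10^-4 = 2.08 × 10^-11
Kb = x²/(0.26 − x) = 2.08 × 10^-11
Neglecting x in the denominator: x = √(2.08 × 10^-11 × 0.26) = 2.33 × 10^-6 M
(x/C₀ = 0.00089% < 5%, so the approximation holds.)
pOH = 5.63, so pH = 14.00 − pOH = 8.37

pH = 8.37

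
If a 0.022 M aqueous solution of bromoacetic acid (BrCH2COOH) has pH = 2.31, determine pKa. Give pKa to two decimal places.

pKa = 2.85

[H+] = 10^(-2.31) = 4.90 × 10^-3 M
At equilibrium [HA] = 0.022 − 4.90 × 10^-3 = 1.71 × 10^-2 M
Ka = [H+][A-]/[HA] = (4.90 × 10^-3)² / 1.71 × 10^-2 = 1.40 × 10^-3
pKa = -log(1.40 × 10^-3) = 2.85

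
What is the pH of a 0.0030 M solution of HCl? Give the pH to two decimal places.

pH = 2.52

HCl is a strong acid and dissociates completely, so [H+] = 0.0030 M.
pH = -log(0.003) = 2.52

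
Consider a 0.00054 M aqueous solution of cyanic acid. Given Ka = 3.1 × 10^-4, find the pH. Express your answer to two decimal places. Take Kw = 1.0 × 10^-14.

pH = 3.55

HOCN ⇌ OCN- + H+
Ka = [H+]²/(0.00054 − [H+]) = 3.1 × 10^-4
Here C₀/Ka ≈ 1.74, so the small-[H+] approximation fails. Use the quadratic:
[H+] = (−Ka + √(Ka² + 4·Ka·C₀))/2 = 2.83 × 10^-4 M
pH = −log[H+] = −log(2.83 × 10^-4) = 3.55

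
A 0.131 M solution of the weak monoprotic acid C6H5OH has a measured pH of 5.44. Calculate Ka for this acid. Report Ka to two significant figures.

[H+] = 10^(-5.44) = 3.63 × 10^-6 M
At equilibrium [HA] = 0.131 − 3.63 × 10^-6 = 1.31 × 10^-1 M
Ka = [H+][A-]/[HA] = (3.63 × 10^-6)² / 1.31 × 10^-1 = 1.0 × 10^-10

Ka = 1.0 × 10^-10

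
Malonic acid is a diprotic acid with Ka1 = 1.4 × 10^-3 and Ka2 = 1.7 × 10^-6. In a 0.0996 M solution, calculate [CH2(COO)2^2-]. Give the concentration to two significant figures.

First ionization gives [H+] ≈ [CH2(COOH)COO-] = 1.11 × 10^-2 M.
Second step: Ka2 = [H+][CH2(COO)2^2-]/[CH2(COOH)COO-] ≈ [CH2(COO)2^2-] (since [H+] ≈ [CH2(COOH)COO-]).
So [CH2(COO)2^2-] ≈ Ka2.

1.7 × 10^-6 M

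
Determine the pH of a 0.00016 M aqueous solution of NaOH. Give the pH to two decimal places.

pH = 10.20

NaOH is a strong base; [OH-] = 0.00016 M.
pOH = -log(0.00016) = 3.80
pH = 14.00 - 3.80 = 10.20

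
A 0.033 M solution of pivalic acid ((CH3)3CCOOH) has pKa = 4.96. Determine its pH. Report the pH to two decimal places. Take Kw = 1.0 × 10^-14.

(CH3)3CCOOH ⇌ (CH3)3CCOO- + H+
Ka = 10^(−4.96) = 1.10 × 10^-5
From the ICE table, Ka = x²/(0.033 − x) = 1.10 × 10^-5.
Since Ka ≪ C₀, x ≈ √(Ka·C₀) = 6.02 × 10^-4 M.
(x/C₀ = 1.8% < 5%, so the approximation holds.)
pH = −log[H+] = −log(6.02 × 10^-4) = 3.22

pH = 3.22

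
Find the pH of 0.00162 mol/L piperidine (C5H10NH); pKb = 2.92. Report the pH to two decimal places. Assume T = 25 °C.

C5H10NH + H2O ⇌ C5H10NH2+ + OH-
Kb = 10^(−2.92) = 1.20 × 10^-3
From the ICE table, Kb = [OH-]²/(0.00162 − [OH-]) = 1.20 × 10^-3.
[OH-] is not negligible relative to C₀; solve [OH-]² + 0.0012·[OH-] − 1.94e-06 = 0.
[OH-] = [−0.0012 + √(0.0012² + 7.78e-06)]/2 = 9.18 × 10^-4 M
pOH = 3.04, so pH = 14.00 − pOH = 10.96

pH = 10.96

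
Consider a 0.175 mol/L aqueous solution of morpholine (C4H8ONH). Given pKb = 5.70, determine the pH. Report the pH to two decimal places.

C4H8ONH + H2O ⇌ C4H8ONH2+ + OH-
Kb = 10^(−5.70) = 2.00 × 10^-6
Kb = x²/(0.175 − x) = 2.00 × 10^-6
Assume x ≪ 0.175: x ≈ √(2.00 × 10^-6 × 0.175) = 5.92 × 10^-4 M
Check: 0.34% ionized — well under 5%, approximation valid.
pOH = −log(5.92 × 10^-4) = 3.23; pH = 14.00 − 3.23 = 10.77

pH = 10.77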